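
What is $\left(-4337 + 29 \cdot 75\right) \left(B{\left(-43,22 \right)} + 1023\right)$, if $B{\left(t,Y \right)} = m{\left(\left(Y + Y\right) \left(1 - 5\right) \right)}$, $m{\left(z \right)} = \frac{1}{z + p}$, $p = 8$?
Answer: $- \frac{185783903}{84} \approx -2.2117 \cdot 10^{6}$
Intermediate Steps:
$m{\left(z \right)} = \frac{1}{8 + z}$ ($m{\left(z \right)} = \frac{1}{z + 8} = \frac{1}{8 + z}$)
$B{\left(t,Y \right)} = \frac{1}{8 - 8 Y}$ ($B{\left(t,Y \right)} = \frac{1}{8 + \left(Y + Y\right) \left(1 - 5\right)} = \frac{1}{8 + 2 Y \left(-4\right)} = \frac{1}{8 - 8 Y}$)
$\left(-4337 + 29 \cdot 75\right) \left(B{\left(-43,22 \right)} + 1023\right) = \left(-4337 + 29 \cdot 75\right) \left(- \frac{1}{-8 + 8 \cdot 22} + 1023\right) = \left(-4337 + 2175\right) \left(- \frac{1}{-8 + 176} + 1023\right) = - 2162 \left(- \frac{1}{168} + 1023\right) = \left(-2162\right) \frac{171863}{168} = - \frac{185783903}{84}$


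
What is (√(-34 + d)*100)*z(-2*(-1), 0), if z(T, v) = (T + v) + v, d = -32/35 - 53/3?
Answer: 40*I*√579705/21 ≈ 1450.3*I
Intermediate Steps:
d = -1951/105 (d = -32*1/35 - 53*⅓ = -32/35 - 53/3 = -1951/105 ≈ -18.581)
z(T, v) = T + 2*v
(√(-34 + d)*100)*z(-2*(-1), 0) = (√(-34 - 1951/105)*100)*(-2*(-1) + 2*0) = (√(-5521/105)*100)*(2 + 0) = ((I*√579705/105)*100)*2 = (20*I*√579705/21)*2 = 40*I*√579705/21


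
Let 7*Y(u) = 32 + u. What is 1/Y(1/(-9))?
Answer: 9/41 ≈ 0.21951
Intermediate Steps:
Y(u) = 32/7 + u/7 (Y(u) = (32 + u)/7 = 32/7 + u/7)
1/Y(1/(-9)) = 1/(32/7 + (1/7)/(-9)) = 1/(32/7 + (1/7)*(-1/9)) = 1/(32/7 - 1/63) = 1/(41/9) = 9/41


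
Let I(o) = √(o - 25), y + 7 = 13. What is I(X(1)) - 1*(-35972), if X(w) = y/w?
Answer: 35972 + I*√19 ≈ 35972.0 + 4.3589*I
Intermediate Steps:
y = 6 (y = -7 + 13 = 6)
X(w) = 6/w
I(o) = √(-25 + o)
I(X(1)) - 1*(-35972) = √(-25 + 6/1) - 1*(-35972) = √(-25 + 6*1) + 35972 = √(-25 + 6) + 35972 = √(-19) + 35972 = I*√19 + 35972 = 35972 + I*√19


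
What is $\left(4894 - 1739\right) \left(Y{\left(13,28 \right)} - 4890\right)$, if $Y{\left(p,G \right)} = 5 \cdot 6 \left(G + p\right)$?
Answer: $-11547300$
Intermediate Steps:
$Y{\left(p,G \right)} = 30 G + 30 p$ ($Y{\left(p,G \right)} = 30 \left(G + p\right) = 30 G + 30 p$)
$\left(4894 - 1739\right) \left(Y{\left(13,28 \right)} - 4890\right) = \left(4894 - 1739\right) \left(\left(30 \cdot 28 + 30 \cdot 13\right) - 4890\right) = 3155 \left(\left(840 + 390\right) - 4890\right) = 3155 \left(1230 - 4890\right) = 3155 \left(-3660\right) = -11547300$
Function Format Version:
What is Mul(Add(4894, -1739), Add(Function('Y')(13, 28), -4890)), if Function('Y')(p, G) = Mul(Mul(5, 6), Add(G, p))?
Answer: -11547300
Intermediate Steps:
Function('Y')(p, G) = Add(Mul(30, G), Mul(30, p)) (Function('Y')(p, G) = Mul(30, Add(G, p)) = Add(Mul(30, G), Mul(30, p)))
Mul(Add(4894, -1739), Add(Function('Y')(13, 28), -4890)) = Mul(Add(4894, -1739), Add(Add(Mul(30, 28), Mul(30, 13)), -4890)) = Mul(3155, Add(Add(840, 390), -4890)) = Mul(3155, Add(1230, -4890)) = Mul(3155, -3660) = -11547300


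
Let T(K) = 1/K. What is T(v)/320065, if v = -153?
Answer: -1/48969945 ≈ -2.0421e-8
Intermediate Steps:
T(v)/320065 = 1/(-153*320065) = -1/153*1/320065 = -1/48969945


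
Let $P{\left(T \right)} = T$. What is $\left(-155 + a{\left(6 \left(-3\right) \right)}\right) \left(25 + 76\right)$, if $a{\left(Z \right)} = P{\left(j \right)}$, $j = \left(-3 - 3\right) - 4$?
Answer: $-16665$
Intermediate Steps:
$j = -10$ ($j = -6 - 4 = -10$)
$a{\left(Z \right)} = -10$
$\left(-155 + a{\left(6 \left(-3\right) \right)}\right) \left(25 + 76\right) = \left(-155 - 10\right) \left(25 + 76\right) = \left(-165\right) 101 = -16665$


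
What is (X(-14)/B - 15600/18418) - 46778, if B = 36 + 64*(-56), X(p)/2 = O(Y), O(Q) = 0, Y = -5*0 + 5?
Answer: -430786402/9209 ≈ -46779.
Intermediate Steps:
Y = 5 (Y = 0 + 5 = 5)
X(p) = 0 (X(p) = 2*0 = 0)
B = -3548 (B = 36 - 3584 = -3548)
(X(-14)/B - 15600/18418) - 46778 = (0/(-3548) - 15600/18418) - 46778 = (0*(-1/3548) - 15600*1/18418) - 46778 = (0 - 7800/9209) - 46778 = -7800/9209 - 46778 = -430786402/9209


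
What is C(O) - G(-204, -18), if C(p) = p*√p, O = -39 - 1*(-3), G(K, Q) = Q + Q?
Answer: 36 - 216*I ≈ 36.0 - 216.0*I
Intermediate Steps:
G(K, Q) = 2*Q
O = -36 (O = -39 + 3 = -36)
C(p) = p^(3/2)
C(O) - G(-204, -18) = (-36)^(3/2) - 2*(-18) = -216*I - 1*(-36) = -216*I + 36 = 36 - 216*I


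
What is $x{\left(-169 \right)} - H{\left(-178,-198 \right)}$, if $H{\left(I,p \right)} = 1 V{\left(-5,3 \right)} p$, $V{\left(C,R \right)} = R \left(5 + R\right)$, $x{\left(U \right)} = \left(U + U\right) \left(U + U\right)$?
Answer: $118996$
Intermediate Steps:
$x{\left(U \right)} = 4 U^{2}$ ($x{\left(U \right)} = 2 U 2 U = 4 U^{2}$)
$H{\left(I,p \right)} = 24 p$ ($H{\left(I,p \right)} = 1 \cdot 3 \left(5 + 3\right) p = 1 \cdot 3 \cdot 8 p = 1 \cdot 24 p = 24 p$)
$x{\left(-169 \right)} - H{\left(-178,-198 \right)} = 4 \left(-169\right)^{2} - 24 \left(-198\right) = 4 \cdot 28561 - -4752 = 114244 + 4752 = 118996$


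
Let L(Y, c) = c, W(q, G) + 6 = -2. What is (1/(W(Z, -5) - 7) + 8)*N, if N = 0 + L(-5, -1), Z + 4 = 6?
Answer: -119/15 ≈ -7.9333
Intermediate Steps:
Z = 2 (Z = -4 + 6 = 2)
W(q, G) = -8 (W(q, G) = -6 - 2 = -8)
N = -1 (N = 0 - 1 = -1)
(1/(W(Z, -5) - 7) + 8)*N = (1/(-8 - 7) + 8)*(-1) = (1/(-15) + 8)*(-1) = (-1/15 + 8)*(-1) = (119/15)*(-1) = -119/15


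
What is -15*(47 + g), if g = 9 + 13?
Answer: -1035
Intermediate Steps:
g = 22
-15*(47 + g) = -15*(47 + 22) = -15*69 = -1035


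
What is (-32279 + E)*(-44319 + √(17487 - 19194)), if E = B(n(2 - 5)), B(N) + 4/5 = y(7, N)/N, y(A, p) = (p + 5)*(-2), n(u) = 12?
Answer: 14307340267/10 - 968479*I*√1707/30 ≈ 1.4307e+9 - 1.3338e+6*I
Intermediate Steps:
y(A, p) = -10 - 2*p (y(A, p) = (5 + p)*(-2) = -10 - 2*p)
B(N) = -⅘ + (-10 - 2*N)/N
E = -109/30 (E = -14/5 - 10/12 = -14/5 - 10*1/12 = -14/5 - ⅚ = -109/30 ≈ -3.6333)
(-32279 + E)*(-44319 + √(17487 - 19194)) = (-32279 - 109/30)*(-44319 + √(17487 - 19194)) = -968479*(-44319 + √(-1707))/30 = -968479*(-44319 + I*√1707)/30 = 14307340267/10 - 968479*I*√1707/30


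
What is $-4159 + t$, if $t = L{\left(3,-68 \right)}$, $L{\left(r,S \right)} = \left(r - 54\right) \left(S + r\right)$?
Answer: $-844$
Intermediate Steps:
$L{\left(r,S \right)} = \left(-54 + r\right) \left(S + r\right)$
$t = 3315$ ($t = 3^{2} - -3672 - 162 - 204 = 9 + 3672 - 162 - 204 = 3315$)
$-4159 + t = -4159 + 3315 = -844$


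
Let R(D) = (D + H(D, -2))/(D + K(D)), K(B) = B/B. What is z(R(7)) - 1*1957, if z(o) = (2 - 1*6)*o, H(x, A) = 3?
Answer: -1962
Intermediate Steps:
K(B) = 1
R(D) = (3 + D)/(1 + D) (R(D) = (D + 3)/(D + 1) = (3 + D)/(1 + D))
z(o) = -4*o (z(o) = (2 - 6)*o = -4*o)
z(R(7)) - 1*1957 = -4*(3 + 7)/(1 + 7) - 1*1957 = -4*10/8 - 1957 = -10/2 - 1957 = -4*5/4 - 1957 = -5 - 1957 = -1962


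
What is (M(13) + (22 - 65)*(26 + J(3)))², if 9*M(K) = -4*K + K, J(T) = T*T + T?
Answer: 24157225/9 ≈ 2.6841e+6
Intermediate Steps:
J(T) = T + T² (J(T) = T² + T = T + T²)
M(K) = -K/3 (M(K) = (-4*K + K)/9 = (-3*K)/9 = -K/3)
(M(13) + (22 - 65)*(26 + J(3)))² = (-⅓*13 + (22 - 65)*(26 + 3*(1 + 3)))² = (-13/3 - 43*(26 + 3*4))² = (-13/3 - 43*(26 + 12))² = (-13/3 - 43*38)² = (-13/3 - 1634)² = (-4915/3)² = 24157225/9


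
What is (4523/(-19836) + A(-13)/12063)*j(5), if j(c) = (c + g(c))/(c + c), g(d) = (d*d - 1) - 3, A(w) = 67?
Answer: -230671727/398802780 ≈ -0.57841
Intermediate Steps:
g(d) = -4 + d**2 (g(d) = (d**2 - 1) - 3 = (-1 + d**2) - 3 = -4 + d**2)
j(c) = (-4 + c + c**2)/(2*c) (j(c) = (c + (-4 + c**2))/(c + c) = (-4 + c + c**2)/((2*c)) = (-4 + c + c**2)*(1/(2*c)) = (-4 + c + c**2)/(2*c))
(4523/(-19836) + A(-13)/12063)*j(5) = (4523/(-19836) + 67/12063)*((1/2)*(-4 + 5 + 5**2)/5) = (4523*(-1/19836) + 67*(1/12063))*((1/2)*(1/5)*(-4 + 5 + 25)) = (-4523/19836 + 67/12063)*((1/2)*(1/5)*26) = -17743979/79760556*13/5 = -230671727/398802780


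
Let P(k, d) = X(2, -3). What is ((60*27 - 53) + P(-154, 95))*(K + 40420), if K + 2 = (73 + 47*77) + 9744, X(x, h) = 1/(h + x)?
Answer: 84335364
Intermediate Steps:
K = 13434 (K = -2 + ((73 + 47*77) + 9744) = -2 + ((73 + 3619) + 9744) = -2 + (3692 + 9744) = -2 + 13436 = 13434)
P(k, d) = -1 (P(k, d) = 1/(-3 + 2) = 1/(-1) = -1)
((60*27 - 53) + P(-154, 95))*(K + 40420) = ((60*27 - 53) - 1)*(13434 + 40420) = ((1620 - 53) - 1)*53854 = (1567 - 1)*53854 = 1566*53854 = 84335364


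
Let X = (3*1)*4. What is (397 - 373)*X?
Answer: 288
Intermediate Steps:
X = 12 (X = 3*4 = 12)
(397 - 373)*X = (397 - 373)*12 = 24*12 = 288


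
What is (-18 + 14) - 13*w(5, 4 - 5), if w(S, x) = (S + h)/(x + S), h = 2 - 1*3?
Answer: -17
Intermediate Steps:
h = -1 (h = 2 - 3 = -1)
w(S, x) = (-1 + S)/(S + x) (w(S, x) = (S - 1)/(x + S) = (-1 + S)/(S + x))
(-18 + 14) - 13*w(5, 4 - 5) = (-18 + 14) - 13*(-1 + 5)/(5 + (4 - 5)) = -4 - 13*4/(5 - 1) = -4 - 13*4/4 = -4 - 13*1 = -4 - 13 = -17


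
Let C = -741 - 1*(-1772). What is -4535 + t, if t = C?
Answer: -3504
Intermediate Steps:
C = 1031 (C = -741 + 1772 = 1031)
t = 1031
-4535 + t = -4535 + 1031 = -3504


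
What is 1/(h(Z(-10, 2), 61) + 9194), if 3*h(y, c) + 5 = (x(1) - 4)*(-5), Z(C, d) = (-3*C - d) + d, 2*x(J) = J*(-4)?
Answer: 3/27607 ≈ 0.00010867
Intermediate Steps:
x(J) = -2*J (x(J) = (J*(-4))/2 = (-4*J)/2 = -2*J)
Z(C, d) = -3*C (Z(C, d) = (-d - 3*C) + d = -3*C)
h(y, c) = 25/3 (h(y, c) = -5/3 + ((-2*1 - 4)*(-5))/3 = -5/3 + ((-2 - 4)*(-5))/3 = -5/3 + (-6*(-5))/3 = -5/3 + (⅓)*30 = -5/3 + 10 = 25/3)
1/(h(Z(-10, 2), 61) + 9194) = 1/(25/3 + 9194) = 1/(27607/3) = 3/27607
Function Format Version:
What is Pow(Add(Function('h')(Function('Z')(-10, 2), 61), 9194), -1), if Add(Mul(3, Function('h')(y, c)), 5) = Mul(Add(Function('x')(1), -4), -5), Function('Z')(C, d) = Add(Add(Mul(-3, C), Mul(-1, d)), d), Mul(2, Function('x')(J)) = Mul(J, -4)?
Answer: Rational(3, 27607) ≈ 0.00010867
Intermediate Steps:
Function('x')(J) = Mul(-2, J) (Function('x')(J) = Mul(Rational(1, 2), Mul(J, -4)) = Mul(Rational(1, 2), Mul(-4, J)) = Mul(-2, J))
Function('Z')(C, d) = Mul(-3, C) (Function('Z')(C, d) = Add(Add(Mul(-1, d), Mul(-3, C)), d) = Mul(-3, C))
Function('h')(y, c) = Rational(25, 3) (Function('h')(y, c) = Add(Rational(-5, 3), Mul(Rational(1, 3), Mul(Add(Mul(-2, 1), -4), -5))) = Add(Rational(-5, 3), Mul(Rational(1, 3), Mul(Add(-2, -4), -5))) = Add(Rational(-5, 3), Mul(Rational(1, 3), Mul(-6, -5))) = Add(Rational(-5, 3), Mul(Rational(1, 3), 30)) = Add(Rational(-5, 3), 10) = Rational(25, 3))
Pow(Add(Function('h')(Function('Z')(-10, 2), 61), 9194), -1) = Pow(Add(Rational(25, 3), 9194), -1) = Pow(Rational(27607, 3), -1) = Rational(3, 27607)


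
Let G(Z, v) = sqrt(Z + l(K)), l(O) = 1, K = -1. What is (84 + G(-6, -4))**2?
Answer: (84 + I*sqrt(5))**2 ≈ 7051.0 + 375.66*I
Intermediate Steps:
G(Z, v) = sqrt(1 + Z) (G(Z, v) = sqrt(Z + 1) = sqrt(1 + Z))
(84 + G(-6, -4))**2 = (84 + sqrt(1 - 6))**2 = (84 + sqrt(-5))**2 = (84 + I*sqrt(5))**2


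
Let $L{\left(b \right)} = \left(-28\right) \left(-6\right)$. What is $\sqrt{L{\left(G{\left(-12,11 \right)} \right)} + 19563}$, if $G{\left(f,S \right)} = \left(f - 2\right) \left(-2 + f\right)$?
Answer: $\sqrt{19731} \approx 140.47$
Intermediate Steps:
$G{\left(f,S \right)} = \left(-2 + f\right)^{2}$ ($G{\left(f,S \right)} = \left(-2 + f\right) \left(-2 + f\right) = \left(-2 + f\right)^{2}$)
$L{\left(b \right)} = 168$
$\sqrt{L{\left(G{\left(-12,11 \right)} \right)} + 19563} = \sqrt{168 + 19563} = \sqrt{19731}$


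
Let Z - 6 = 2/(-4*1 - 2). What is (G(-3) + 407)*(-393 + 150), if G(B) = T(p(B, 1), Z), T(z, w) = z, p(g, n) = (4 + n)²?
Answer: -104976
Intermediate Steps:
Z = 17/3 (Z = 6 + 2/(-4*1 - 2) = 6 + 2/(-4 - 2) = 6 + 2/(-6) = 6 + 2*(-⅙) = 6 - ⅓ = 17/3 ≈ 5.6667)
G(B) = 25 (G(B) = (4 + 1)² = 5² = 25)
(G(-3) + 407)*(-393 + 150) = (25 + 407)*(-393 + 150) = 432*(-243) = -104976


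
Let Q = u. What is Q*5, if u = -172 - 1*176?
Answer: -1740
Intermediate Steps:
u = -348 (u = -172 - 176 = -348)
Q = -348
Q*5 = -348*5 = -1740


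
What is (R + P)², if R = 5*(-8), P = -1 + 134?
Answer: 8649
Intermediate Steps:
P = 133
R = -40
(R + P)² = (-40 + 133)² = 93² = 8649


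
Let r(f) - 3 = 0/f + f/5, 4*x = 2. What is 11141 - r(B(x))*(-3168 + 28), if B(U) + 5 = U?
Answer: 17735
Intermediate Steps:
x = 1/2 (x = (1/4)*2 = 1/2 ≈ 0.50000)
B(U) = -5 + U
r(f) = 3 + f/5 (r(f) = 3 + (0/f + f/5) = 3 + (0 + f*(1/5)) = 3 + (0 + f/5) = 3 + f/5)
11141 - r(B(x))*(-3168 + 28) = 11141 - (3 + (-5 + 1/2)/5)*(-3168 + 28) = 11141 - (3 + (1/5)*(-9/2))*(-3140) = 11141 - (3 - 9/10)*(-3140) = 11141 - 21*(-3140)/10 = 11141 - 1*(-6594) = 11141 + 6594 = 17735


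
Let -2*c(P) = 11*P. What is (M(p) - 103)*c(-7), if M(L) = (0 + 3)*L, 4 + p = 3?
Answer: -4081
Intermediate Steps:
p = -1 (p = -4 + 3 = -1)
M(L) = 3*L
c(P) = -11*P/2
(M(p) - 103)*c(-7) = (3*(-1) - 103)*(-11/2*(-7)) = (-3 - 103)*(77/2) = -106*77/2 = -4081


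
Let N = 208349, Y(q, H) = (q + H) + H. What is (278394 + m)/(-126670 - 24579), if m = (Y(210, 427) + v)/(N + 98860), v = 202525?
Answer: -28508448645/15488351347 ≈ -1.8406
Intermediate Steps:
Y(q, H) = q + 2*H (Y(q, H) = (H + q) + H = q + 2*H)
m = 67863/102403 (m = ((210 + 2*427) + 202525)/(208349 + 98860) = ((210 + 854) + 202525)/307209 = (1064 + 202525)*(1/307209) = 203589*(1/307209) = 67863/102403 ≈ 0.66271)
(278394 + m)/(-126670 - 24579) = (278394 + 67863/102403)/(-126670 - 24579) = (28508448645/102403)/(-151249) = (28508448645/102403)*(-1/151249) = -28508448645/15488351347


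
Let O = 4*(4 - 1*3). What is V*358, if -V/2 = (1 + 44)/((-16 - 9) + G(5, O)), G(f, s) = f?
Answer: 1611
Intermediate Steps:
O = 4 (O = 4*(4 - 3) = 4*1 = 4)
V = 9/2 (V = -2*(1 + 44)/((-16 - 9) + 5) = -90/(-25 + 5) = -90/(-20) = -90*(-1)/20 = -2*(-9/4) = 9/2 ≈ 4.5000)
V*358 = (9/2)*358 = 1611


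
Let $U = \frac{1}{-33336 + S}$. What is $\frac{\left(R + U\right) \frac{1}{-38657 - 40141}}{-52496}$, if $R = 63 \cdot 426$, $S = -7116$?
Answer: $\frac{1085650775}{167332926393216} \approx 6.488 \cdot 10^{-6}$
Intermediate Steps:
$R = 26838$
$U = - \frac{1}{40452}$ ($U = \frac{1}{-33336 - 7116} = \frac{1}{-40452} = - \frac{1}{40452} \approx -2.4721 \cdot 10^{-5}$)
$\frac{\left(R + U\right) \frac{1}{-38657 - 40141}}{-52496} = \frac{\left(26838 - \frac{1}{40452}\right) \frac{1}{-38657 - 40141}}{-52496} = \frac{1085650775}{40452 \left(-78798\right)} \left(- \frac{1}{52496}\right) = \frac{1085650775}{40452} \left(- \frac{1}{78798}\right) \left(- \frac{1}{52496}\right) = \left(- \frac{1085650775}{3187536696}\right) \left(- \frac{1}{52496}\right) = \frac{1085650775}{167332926393216}$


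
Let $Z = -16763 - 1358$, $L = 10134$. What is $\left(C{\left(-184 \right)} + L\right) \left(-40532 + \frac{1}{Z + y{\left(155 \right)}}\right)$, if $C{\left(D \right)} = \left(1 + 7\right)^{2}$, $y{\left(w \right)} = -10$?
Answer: $- \frac{7494364297214}{18131} \approx -4.1335 \cdot 10^{8}$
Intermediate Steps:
$C{\left(D \right)} = 64$ ($C{\left(D \right)} = 8^{2} = 64$)
$Z = -18121$ ($Z = -16763 - 1358 = -18121$)
$\left(C{\left(-184 \right)} + L\right) \left(-40532 + \frac{1}{Z + y{\left(155 \right)}}\right) = \left(64 + 10134\right) \left(-40532 + \frac{1}{-18121 - 10}\right) = 10198 \left(-40532 + \frac{1}{-18131}\right) = 10198 \left(-40532 - \frac{1}{18131}\right) = 10198 \left(- \frac{734885693}{18131}\right) = - \frac{7494364297214}{18131}$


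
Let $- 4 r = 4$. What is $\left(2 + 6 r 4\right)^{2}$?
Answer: $484$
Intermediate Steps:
$r = -1$ ($r = \left(- \frac{1}{4}\right) 4 = -1$)
$\left(2 + 6 r 4\right)^{2} = \left(2 + 6 \left(-1\right) 4\right)^{2} = \left(2 - 24\right)^{2} = \left(-22\right)^{2} = 484$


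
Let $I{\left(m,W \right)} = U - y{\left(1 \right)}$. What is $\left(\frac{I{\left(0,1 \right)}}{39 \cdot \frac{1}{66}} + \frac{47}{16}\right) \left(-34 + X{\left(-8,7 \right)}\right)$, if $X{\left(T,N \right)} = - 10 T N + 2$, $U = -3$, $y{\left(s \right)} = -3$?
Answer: $1551$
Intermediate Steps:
$X{\left(T,N \right)} = 2 - 10 N T$ ($X{\left(T,N \right)} = - 10 N T + 2 = 2 - 10 N T$)
$I{\left(m,W \right)} = 0$ ($I{\left(m,W \right)} = -3 - -3 = -3 + 3 = 0$)
$\left(\frac{I{\left(0,1 \right)}}{39 \cdot \frac{1}{66}} + \frac{47}{16}\right) \left(-34 + X{\left(-8,7 \right)}\right) = \left(\frac{0}{39 \cdot \frac{1}{66}} + \frac{47}{16}\right) \left(-34 - \left(-2 + 70 \left(-8\right)\right)\right) = \left(\frac{0}{39 \cdot \frac{1}{66}} + 47 \cdot \frac{1}{16}\right) \left(-34 + \left(2 + 560\right)\right) = \left(\frac{0}{\frac{13}{22}} + \frac{47}{16}\right) \left(-34 + 562\right) = \left(0 \cdot \frac{22}{13} + \frac{47}{16}\right) 528 = \left(0 + \frac{47}{16}\right) 528 = \frac{47}{16} \cdot 528 = 1551$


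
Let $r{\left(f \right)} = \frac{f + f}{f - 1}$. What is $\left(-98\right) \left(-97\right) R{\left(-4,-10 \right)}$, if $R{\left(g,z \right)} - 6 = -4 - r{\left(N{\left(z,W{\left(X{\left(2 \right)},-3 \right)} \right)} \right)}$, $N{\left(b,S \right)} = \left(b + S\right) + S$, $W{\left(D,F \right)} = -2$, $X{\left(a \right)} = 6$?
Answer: $\frac{19012}{15} \approx 1267.5$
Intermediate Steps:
$N{\left(b,S \right)} = b + 2 S$ ($N{\left(b,S \right)} = \left(S + b\right) + S = b + 2 S$)
$r{\left(f \right)} = \frac{2 f}{-1 + f}$
$R{\left(g,z \right)} = 2 - \frac{2 \left(-4 + z\right)}{-5 + z}$ ($R{\left(g,z \right)} = 6 - \left(4 + \frac{2 \left(z + 2 \left(-2\right)\right)}{-1 + \left(z + 2 \left(-2\right)\right)}\right) = 6 - \left(4 + \frac{2 \left(z - 4\right)}{-1 + \left(z - 4\right)}\right) = 6 - \left(4 + \frac{2 \left(-4 + z\right)}{-1 + \left(-4 + z\right)}\right) = 6 - \left(4 + \frac{2 \left(-4 + z\right)}{-5 + z}\right) = 2 - \frac{2 \left(-4 + z\right)}{-5 + z}$)
$\left(-98\right) \left(-97\right) R{\left(-4,-10 \right)} = \left(-98\right) \left(-97\right) \left(- \frac{2}{-5 - 10}\right) = 9506 \left(- \frac{2}{-15}\right) = 9506 \left(\left(-2\right) \left(- \frac{1}{15}\right)\right) = 9506 \cdot \frac{2}{15} = \frac{19012}{15}$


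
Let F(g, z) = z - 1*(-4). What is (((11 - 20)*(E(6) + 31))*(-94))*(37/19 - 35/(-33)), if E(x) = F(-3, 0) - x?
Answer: 15423708/209 ≈ 73798.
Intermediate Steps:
F(g, z) = 4 + z (F(g, z) = z + 4 = 4 + z)
E(x) = 4 - x (E(x) = (4 + 0) - x = 4 - x)
(((11 - 20)*(E(6) + 31))*(-94))*(37/19 - 35/(-33)) = (((11 - 20)*((4 - 1*6) + 31))*(-94))*(37/19 - 35/(-33)) = (-9*((4 - 6) + 31)*(-94))*(37*(1/19) - 35*(-1/33)) = (-9*(-2 + 31)*(-94))*(37/19 + 35/33) = (-9*29*(-94))*(1886/627) = -261*(-94)*(1886/627) = 24534*(1886/627) = 15423708/209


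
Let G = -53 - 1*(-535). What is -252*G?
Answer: -121464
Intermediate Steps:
G = 482 (G = -53 + 535 = 482)
-252*G = -252*482 = -121464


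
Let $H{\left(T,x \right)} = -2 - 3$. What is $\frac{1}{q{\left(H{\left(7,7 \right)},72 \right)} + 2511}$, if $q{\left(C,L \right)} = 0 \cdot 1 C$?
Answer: $\frac{1}{2511} \approx 0.00039825$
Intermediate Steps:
$H{\left(T,x \right)} = -5$
$q{\left(C,L \right)} = 0$ ($q{\left(C,L \right)} = 0 C = 0$)
$\frac{1}{q{\left(H{\left(7,7 \right)},72 \right)} + 2511} = \frac{1}{0 + 2511} = \frac{1}{2511}$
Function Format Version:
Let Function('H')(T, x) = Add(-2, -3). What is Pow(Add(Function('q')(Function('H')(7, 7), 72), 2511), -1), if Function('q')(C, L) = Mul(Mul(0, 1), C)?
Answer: Rational(1, 2511) ≈ 0.00039825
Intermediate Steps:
Function('H')(T, x) = -5
Function('q')(C, L) = 0 (Function('q')(C, L) = Mul(0, C) = 0)
Pow(Add(Function('q')(Function('H')(7, 7), 72), 2511), -1) = Pow(Add(0, 2511), -1) = Pow(2511, -1) = Rational(1, 2511)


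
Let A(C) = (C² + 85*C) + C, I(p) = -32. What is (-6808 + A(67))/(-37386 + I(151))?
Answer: -3443/37418 ≈ -0.092015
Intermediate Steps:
A(C) = C² + 86*C
(-6808 + A(67))/(-37386 + I(151)) = (-6808 + 67*(86 + 67))/(-37386 - 32) = (-6808 + 67*153)/(-37418) = (-6808 + 10251)*(-1/37418) = 3443*(-1/37418) = -3443/37418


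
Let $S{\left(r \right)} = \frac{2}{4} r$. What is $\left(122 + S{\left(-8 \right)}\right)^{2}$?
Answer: $13924$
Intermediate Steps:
$S{\left(r \right)} = \frac{r}{2}$ ($S{\left(r \right)} = 2 \cdot \frac{1}{4} r = \frac{r}{2}$)
$\left(122 + S{\left(-8 \right)}\right)^{2} = \left(122 + \frac{1}{2} \left(-8\right)\right)^{2} = \left(122 - 4\right)^{2} = 118^{2} = 13924$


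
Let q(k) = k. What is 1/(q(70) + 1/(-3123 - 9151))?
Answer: 12274/859179 ≈ 0.014286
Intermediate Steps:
1/(q(70) + 1/(-3123 - 9151)) = 1/(70 + 1/(-3123 - 9151)) = 1/(70 + 1/(-12274)) = 1/(70 - 1/12274) = 1/(859179/12274) = 12274/859179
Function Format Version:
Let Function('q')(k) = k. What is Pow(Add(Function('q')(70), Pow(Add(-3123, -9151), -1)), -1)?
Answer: Rational(12274, 859179) ≈ 0.014286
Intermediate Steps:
Pow(Add(Function('q')(70), Pow(Add(-3123, -9151), -1)), -1) = Pow(Add(70, Pow(Add(-3123, -9151), -1)), -1) = Pow(Add(70, Pow(-12274, -1)), -1) = Pow(Add(70, Rational(-1, 12274)), -1) = Pow(Rational(859179, 12274), -1) = Rational(12274, 859179)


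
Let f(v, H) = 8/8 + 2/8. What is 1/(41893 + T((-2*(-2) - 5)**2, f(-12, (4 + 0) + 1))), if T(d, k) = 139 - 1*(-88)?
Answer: 1/42120 ≈ 2.3742e-5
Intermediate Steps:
f(v, H) = 5/4 (f(v, H) = 8*(1/8) + 2*(1/8) = 1 + 1/4 = 5/4)
T(d, k) = 227 (T(d, k) = 139 + 88 = 227)
1/(41893 + T((-2*(-2) - 5)**2, f(-12, (4 + 0) + 1))) = 1/(41893 + 227) = 1/42120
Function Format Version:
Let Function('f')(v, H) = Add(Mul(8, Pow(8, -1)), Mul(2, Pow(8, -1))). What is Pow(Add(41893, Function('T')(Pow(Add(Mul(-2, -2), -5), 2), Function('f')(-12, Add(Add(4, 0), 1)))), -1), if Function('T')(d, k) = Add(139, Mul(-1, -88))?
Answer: Rational(1, 42120) ≈ 2.3742e-5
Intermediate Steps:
Function('f')(v, H) = Rational(5, 4) (Function('f')(v, H) = Add(Mul(8, Rational(1, 8)), Mul(2, Rational(1, 8))) = Add(1, Rational(1, 4)) = Rational(5, 4))
Function('T')(d, k) = 227 (Function('T')(d, k) = Add(139, 88) = 227)
Pow(Add(41893, Function('T')(Pow(Add(Mul(-2, -2), -5), 2), Function('f')(-12, Add(Add(4, 0), 1)))), -1) = Pow(Add(41893, 227), -1) = Pow(42120, -1) = Rational(1, 42120)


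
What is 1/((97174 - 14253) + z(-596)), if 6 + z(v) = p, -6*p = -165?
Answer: 2/165885 ≈ 1.2057e-5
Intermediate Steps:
p = 55/2 (p = -1/6*(-165) = 55/2 ≈ 27.500)
z(v) = 43/2 (z(v) = -6 + 55/2 = 43/2)
1/((97174 - 14253) + z(-596)) = 1/((97174 - 14253) + 43/2) = 1/(82921 + 43/2) = 1/(165885/2) = 2/165885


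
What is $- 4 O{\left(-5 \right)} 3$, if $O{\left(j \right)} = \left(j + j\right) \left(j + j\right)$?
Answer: $-1200$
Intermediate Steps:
$O{\left(j \right)} = 4 j^{2}$ ($O{\left(j \right)} = 2 j 2 j = 4 j^{2}$)
$- 4 O{\left(-5 \right)} 3 = - 4 \cdot 4 \left(-5\right)^{2} \cdot 3 = - 4 \cdot 4 \cdot 25 \cdot 3 = \left(-4\right) 100 \cdot 3 = \left(-400\right) 3 = -1200$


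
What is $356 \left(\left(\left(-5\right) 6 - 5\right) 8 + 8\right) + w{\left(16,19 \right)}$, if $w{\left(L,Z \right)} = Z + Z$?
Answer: $-96794$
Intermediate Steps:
$w{\left(L,Z \right)} = 2 Z$
$356 \left(\left(\left(-5\right) 6 - 5\right) 8 + 8\right) + w{\left(16,19 \right)} = 356 \left(\left(\left(-5\right) 6 - 5\right) 8 + 8\right) + 2 \cdot 19 = 356 \left(\left(-30 - 5\right) 8 + 8\right) + 38 = 356 \left(\left(-35\right) 8 + 8\right) + 38 = 356 \left(-280 + 8\right) + 38 = 356 \left(-272\right) + 38 = -96832 + 38 = -96794$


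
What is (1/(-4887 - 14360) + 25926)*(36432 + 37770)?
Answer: 37026628893642/19247 ≈ 1.9238e+9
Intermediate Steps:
(1/(-4887 - 14360) + 25926)*(36432 + 37770) = (1/(-19247) + 25926)*74202 = (-1/19247 + 25926)*74202 = (498997721/19247)*74202 = 37026628893642/19247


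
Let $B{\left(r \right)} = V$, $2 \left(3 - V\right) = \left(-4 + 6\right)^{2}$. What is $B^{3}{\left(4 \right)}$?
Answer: $1$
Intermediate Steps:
$V = 1$ ($V = 3 - \frac{\left(-4 + 6\right)^{2}}{2} = 3 - \frac{2^{2}}{2} = 3 - 2 = 1$)
$B{\left(r \right)} = 1$
$B^{3}{\left(4 \right)} = 1^{3} = 1$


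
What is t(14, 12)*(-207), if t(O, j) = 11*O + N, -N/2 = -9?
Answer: -35604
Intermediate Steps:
N = 18 (N = -2*(-9) = 18)
t(O, j) = 18 + 11*O (t(O, j) = 11*O + 18 = 18 + 11*O)
t(14, 12)*(-207) = (18 + 11*14)*(-207) = (18 + 154)*(-207) = 172*(-207) = -35604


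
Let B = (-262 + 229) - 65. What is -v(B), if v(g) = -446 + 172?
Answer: 274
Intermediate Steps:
B = -98 (B = -33 - 65 = -98)
v(g) = -274
-v(B) = -1*(-274) = 274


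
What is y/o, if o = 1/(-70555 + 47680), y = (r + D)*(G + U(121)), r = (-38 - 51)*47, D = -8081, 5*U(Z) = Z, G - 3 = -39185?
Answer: -10985290054200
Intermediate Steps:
G = -39182 (G = 3 - 39185 = -39182)
U(Z) = Z/5
r = -4183 (r = -89*47 = -4183)
y = 2401156296/5 (y = (-4183 - 8081)*(-39182 + (⅕)*121) = -12264*(-39182 + 121/5) = -12264*(-195789/5) = 2401156296/5 ≈ 4.8023e+8)
o = -1/22875 (o = 1/(-22875) = -1/22875 ≈ -4.3716e-5)
y/o = 2401156296/(5*(-1/22875)) = (2401156296/5)*(-22875) = -10985290054200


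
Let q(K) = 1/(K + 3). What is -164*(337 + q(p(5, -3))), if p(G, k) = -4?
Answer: -55104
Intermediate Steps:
q(K) = 1/(3 + K)
-164*(337 + q(p(5, -3))) = -164*(337 + 1/(3 - 4)) = -164*(337 + 1/(-1)) = -164*(337 - 1) = -164*336 = -55104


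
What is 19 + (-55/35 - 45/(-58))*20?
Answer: 627/203 ≈ 3.0887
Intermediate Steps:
19 + (-55/35 - 45/(-58))*20 = 19 + (-55*1/35 - 45*(-1/58))*20 = 19 + (-11/7 + 45/58)*20 = 19 - 323/406*20 = 19 - 3230/203 = 627/203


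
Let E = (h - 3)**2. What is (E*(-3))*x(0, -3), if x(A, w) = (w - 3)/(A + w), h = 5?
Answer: -24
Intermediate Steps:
E = 4 (E = (5 - 3)**2 = 2**2 = 4)
x(A, w) = (-3 + w)/(A + w)
(E*(-3))*x(0, -3) = (4*(-3))*((-3 - 3)/(0 - 3)) = -12*(-6)/(-3) = -(-4)*(-6) = -12*2 = -24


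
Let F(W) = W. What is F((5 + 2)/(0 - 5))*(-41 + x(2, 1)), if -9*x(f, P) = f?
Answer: 2597/45 ≈ 57.711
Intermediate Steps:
x(f, P) = -f/9
F((5 + 2)/(0 - 5))*(-41 + x(2, 1)) = ((5 + 2)/(0 - 5))*(-41 - ⅑*2) = (7/(-5))*(-41 - 2/9) = (7*(-⅕))*(-371/9) = -7/5*(-371/9) = 2597/45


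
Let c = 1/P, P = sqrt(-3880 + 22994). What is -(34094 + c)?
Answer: -34094 - sqrt(19114)/19114 ≈ -34094.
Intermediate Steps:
P = sqrt(19114) ≈ 138.25
c = sqrt(19114)/19114 (c = 1/(sqrt(19114)) = sqrt(19114)/19114 ≈ 0.0072331)
-(34094 + c) = -(34094 + sqrt(19114)/19114) = -34094 - sqrt(19114)/19114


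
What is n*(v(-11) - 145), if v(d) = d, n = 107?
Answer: -16692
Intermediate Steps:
n*(v(-11) - 145) = 107*(-11 - 145) = 107*(-156) = -16692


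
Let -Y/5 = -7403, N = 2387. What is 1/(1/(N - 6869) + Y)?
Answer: 4482/165901229 ≈ 2.7016e-5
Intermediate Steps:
Y = 37015 (Y = -5*(-7403) = 37015)
1/(1/(N - 6869) + Y) = 1/(1/(2387 - 6869) + 37015) = 1/(1/(-4482) + 37015) = 1/(-1/4482 + 37015) = 1/(165901229/4482) = 4482/165901229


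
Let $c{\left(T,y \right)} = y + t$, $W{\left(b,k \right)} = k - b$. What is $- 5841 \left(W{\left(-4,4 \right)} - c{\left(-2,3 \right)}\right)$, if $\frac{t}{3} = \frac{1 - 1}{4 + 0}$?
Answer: $-29205$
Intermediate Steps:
$t = 0$ ($t = 3 \frac{1 - 1}{4 + 0} = 3 \cdot \frac{0}{4} = 3 \cdot 0 \cdot \frac{1}{4} = 3 \cdot 0 = 0$)
$c{\left(T,y \right)} = y$ ($c{\left(T,y \right)} = y + 0 = y$)
$- 5841 \left(W{\left(-4,4 \right)} - c{\left(-2,3 \right)}\right) = - 5841 \left(\left(4 - -4\right) - 3\right) = - 5841 \left(\left(4 + 4\right) - 3\right) = - 5841 \left(8 - 3\right) = \left(-5841\right) 5 = -29205$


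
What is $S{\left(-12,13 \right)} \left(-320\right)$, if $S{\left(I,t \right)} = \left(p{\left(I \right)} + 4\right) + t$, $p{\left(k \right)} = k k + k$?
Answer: $-47680$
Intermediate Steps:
$p{\left(k \right)} = k + k^{2}$ ($p{\left(k \right)} = k^{2} + k = k + k^{2}$)
$S{\left(I,t \right)} = 4 + t + I \left(1 + I\right)$ ($S{\left(I,t \right)} = \left(I \left(1 + I\right) + 4\right) + t = \left(4 + I \left(1 + I\right)\right) + t = 4 + t + I \left(1 + I\right)$)
$S{\left(-12,13 \right)} \left(-320\right) = \left(4 + 13 - 12 \left(1 - 12\right)\right) \left(-320\right) = \left(4 + 13 - -132\right) \left(-320\right) = \left(4 + 13 + 132\right) \left(-320\right) = 149 \left(-320\right) = -47680$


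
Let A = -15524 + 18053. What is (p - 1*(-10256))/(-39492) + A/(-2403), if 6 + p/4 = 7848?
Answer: -1850905/878697 ≈ -2.1064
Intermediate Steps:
p = 31368 (p = -24 + 4*7848 = -24 + 31392 = 31368)
A = 2529
(p - 1*(-10256))/(-39492) + A/(-2403) = (31368 - 1*(-10256))/(-39492) + 2529/(-2403) = (31368 + 10256)*(-1/39492) + 2529*(-1/2403) = 41624*(-1/39492) - 281/267 = -10406/9873 - 281/267 = -1850905/878697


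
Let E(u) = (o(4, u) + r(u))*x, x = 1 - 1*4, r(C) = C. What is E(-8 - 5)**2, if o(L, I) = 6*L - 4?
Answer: 441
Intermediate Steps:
o(L, I) = -4 + 6*L
x = -3 (x = 1 - 4 = -3)
E(u) = -60 - 3*u (E(u) = ((-4 + 6*4) + u)*(-3) = ((-4 + 24) + u)*(-3) = (20 + u)*(-3) = -60 - 3*u)
E(-8 - 5)**2 = (-60 - 3*(-8 - 5))**2 = (-60 - 3*(-13))**2 = (-60 + 39)**2 = (-21)**2 = 441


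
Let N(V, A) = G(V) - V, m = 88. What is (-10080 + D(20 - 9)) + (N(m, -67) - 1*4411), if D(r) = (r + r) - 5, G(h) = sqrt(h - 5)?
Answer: -14562 + sqrt(83) ≈ -14553.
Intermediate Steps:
G(h) = sqrt(-5 + h)
D(r) = -5 + 2*r (D(r) = 2*r - 5 = -5 + 2*r)
N(V, A) = sqrt(-5 + V) - V
(-10080 + D(20 - 9)) + (N(m, -67) - 1*4411) = (-10080 + (-5 + 2*(20 - 9))) + ((sqrt(-5 + 88) - 1*88) - 1*4411) = (-10080 + (-5 + 2*11)) + ((sqrt(83) - 88) - 4411) = (-10080 + (-5 + 22)) + ((-88 + sqrt(83)) - 4411) = (-10080 + 17) + (-4499 + sqrt(83)) = -10063 + (-4499 + sqrt(83)) = -14562 + sqrt(83)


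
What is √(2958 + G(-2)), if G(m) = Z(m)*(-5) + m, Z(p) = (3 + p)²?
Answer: √2951 ≈ 54.323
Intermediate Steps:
G(m) = m - 5*(3 + m)² (G(m) = (3 + m)²*(-5) + m = -5*(3 + m)² + m = m - 5*(3 + m)²)
√(2958 + G(-2)) = √(2958 + (-2 - 5*(3 - 2)²)) = √(2958 + (-2 - 5*1²)) = √(2958 + (-2 - 5*1)) = √(2958 + (-2 - 5)) = √(2958 - 7) = √2951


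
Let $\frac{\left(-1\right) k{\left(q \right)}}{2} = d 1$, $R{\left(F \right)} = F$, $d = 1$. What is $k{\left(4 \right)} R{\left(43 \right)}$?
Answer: $-86$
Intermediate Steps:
$k{\left(q \right)} = -2$ ($k{\left(q \right)} = - 2 \cdot 1 \cdot 1 = \left(-2\right) 1 = -2$)
$k{\left(4 \right)} R{\left(43 \right)} = \left(-2\right) 43 = -86$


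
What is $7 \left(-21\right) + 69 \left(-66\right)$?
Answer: $-4701$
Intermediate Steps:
$7 \left(-21\right) + 69 \left(-66\right) = -147 - 4554 = -4701$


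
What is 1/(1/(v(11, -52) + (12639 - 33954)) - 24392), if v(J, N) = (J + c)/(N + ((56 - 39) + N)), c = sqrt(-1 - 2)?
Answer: (-sqrt(3) + 1854416*I)/(-45232915159*I + 24392*sqrt(3)) ≈ -4.0997e-5 - 8.1315e-20*I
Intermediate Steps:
c = I*sqrt(3) (c = sqrt(-3) = I*sqrt(3) ≈ 1.732*I)
v(J, N) = (J + I*sqrt(3))/(17 + 2*N) (v(J, N) = (J + I*sqrt(3))/(N + ((56 - 39) + N)) = (J + I*sqrt(3))/(N + (17 + N)) = (J + I*sqrt(3))/(17 + 2*N))
1/(1/(v(11, -52) + (12639 - 33954)) - 24392) = 1/(1/((11 + I*sqrt(3))/(17 + 2*(-52)) + (12639 - 33954)) - 24392) = 1/(1/((11 + I*sqrt(3))/(17 - 104) - 21315) - 24392) = 1/(1/((11 + I*sqrt(3))/(-87) - 21315) - 24392) = 1/(1/(-(11 + I*sqrt(3))/87 - 21315) - 24392) = 1/(1/((-11/87 - I*sqrt(3)/87) - 21315) - 24392) = 1/(1/(-1854416/87 - I*sqrt(3)/87) - 24392) = 1/(-24392 + 1/(-1854416/87 - I*sqrt(3)/87))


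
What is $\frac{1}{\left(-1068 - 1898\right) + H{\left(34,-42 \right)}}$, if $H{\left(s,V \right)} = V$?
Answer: $- \frac{1}{3008} \approx -0.00033245$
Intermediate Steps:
$\frac{1}{\left(-1068 - 1898\right) + H{\left(34,-42 \right)}} = \frac{1}{\left(-1068 - 1898\right) - 42} = \frac{1}{-2966 - 42} = \frac{1}{-3008} = - \frac{1}{3008}$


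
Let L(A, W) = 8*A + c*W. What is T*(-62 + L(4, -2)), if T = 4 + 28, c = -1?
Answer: -896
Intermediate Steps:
T = 32
L(A, W) = -W + 8*A (L(A, W) = 8*A - W = -W + 8*A)
T*(-62 + L(4, -2)) = 32*(-62 + (-1*(-2) + 8*4)) = 32*(-62 + (2 + 32)) = 32*(-62 + 34) = 32*(-28) = -896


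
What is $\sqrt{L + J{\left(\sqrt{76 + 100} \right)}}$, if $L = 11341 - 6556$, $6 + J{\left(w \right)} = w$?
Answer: $\sqrt{4779 + 4 \sqrt{11}} \approx 69.226$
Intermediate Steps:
$J{\left(w \right)} = -6 + w$
$L = 4785$
$\sqrt{L + J{\left(\sqrt{76 + 100} \right)}} = \sqrt{4785 - \left(6 - \sqrt{76 + 100}\right)} = \sqrt{4785 - \left(6 - \sqrt{176}\right)} = \sqrt{4785 - \left(6 - 4 \sqrt{11}\right)} = \sqrt{4779 + 4 \sqrt{11}}$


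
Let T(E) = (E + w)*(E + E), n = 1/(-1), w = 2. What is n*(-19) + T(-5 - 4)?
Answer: 145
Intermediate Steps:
n = -1
T(E) = 2*E*(2 + E) (T(E) = (E + 2)*(E + E) = (2 + E)*(2*E) = 2*E*(2 + E))
n*(-19) + T(-5 - 4) = -1*(-19) + 2*(-5 - 4)*(2 + (-5 - 4)) = 19 + 2*(-9)*(2 - 9) = 19 + 2*(-9)*(-7) = 19 + 126 = 145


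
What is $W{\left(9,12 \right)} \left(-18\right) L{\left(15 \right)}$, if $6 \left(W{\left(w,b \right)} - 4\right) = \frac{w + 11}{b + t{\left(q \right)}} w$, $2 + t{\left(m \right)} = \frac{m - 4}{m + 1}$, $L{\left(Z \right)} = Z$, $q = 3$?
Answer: $- \frac{24840}{13} \approx -1910.8$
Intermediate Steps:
$t{\left(m \right)} = -2 + \frac{-4 + m}{1 + m}$ ($t{\left(m \right)} = -2 + \frac{m - 4}{m + 1} = -2 + \frac{-4 + m}{1 + m}$)
$W{\left(w,b \right)} = 4 + \frac{w \left(11 + w\right)}{6 \left(- \frac{9}{4} + b\right)}$ ($W{\left(w,b \right)} = 4 + \frac{\frac{w + 11}{b + \frac{-6 - 3}{1 + 3}} w}{6} = 4 + \frac{\frac{11 + w}{b + \frac{-6 - 3}{4}} w}{6} = 4 + \frac{\frac{11 + w}{b + \frac{1}{4} \left(-9\right)} w}{6} = 4 + \frac{\frac{11 + w}{b - \frac{9}{4}} w}{6} = 4 + \frac{\frac{11 + w}{- \frac{9}{4} + b} w}{6} = 4 + \frac{w \frac{1}{- \frac{9}{4} + b} \left(11 + w\right)}{6} = 4 + \frac{w \left(11 + w\right)}{6 \left(- \frac{9}{4} + b\right)}$)
$W{\left(9,12 \right)} \left(-18\right) L{\left(15 \right)} = \frac{2 \left(-54 + 9^{2} + 11 \cdot 9 + 24 \cdot 12\right)}{3 \left(-9 + 4 \cdot 12\right)} \left(-18\right) 15 = \frac{2 \left(-54 + 81 + 99 + 288\right)}{3 \left(-9 + 48\right)} \left(-18\right) 15 = \frac{2}{3} \cdot \frac{1}{39} \cdot 414 \left(-18\right) 15 = \frac{92}{13} \left(-18\right) 15 = \left(- \frac{1656}{13}\right) 15 = - \frac{24840}{13}$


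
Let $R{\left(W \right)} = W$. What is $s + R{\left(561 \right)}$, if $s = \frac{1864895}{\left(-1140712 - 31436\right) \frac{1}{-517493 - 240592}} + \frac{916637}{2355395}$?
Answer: $\frac{1110495691699908987}{920290512820} \approx 1.2067 \cdot 10^{6}$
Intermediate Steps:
$s = \frac{1109979408722216967}{920290512820}$ ($s = \frac{1864895}{\left(-1172148\right) \frac{1}{-758085}} + 916637 \cdot \frac{1}{2355395} = \frac{1864895}{\left(-1172148\right) \left(- \frac{1}{758085}\right)} + \frac{916637}{2355395} = \frac{1864895}{\frac{390716}{252695}} + \frac{916637}{2355395} = 1864895 \cdot \frac{252695}{390716} + \frac{916637}{2355395} = \frac{471249642025}{390716} + \frac{916637}{2355395} = \frac{1109979408722216967}{920290512820} \approx 1.2061 \cdot 10^{6}$)
$s + R{\left(561 \right)} = \frac{1109979408722216967}{920290512820} + 561 = \frac{1110495691699908987}{920290512820}$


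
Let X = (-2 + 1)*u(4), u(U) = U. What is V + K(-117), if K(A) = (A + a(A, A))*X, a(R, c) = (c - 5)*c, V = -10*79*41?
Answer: -89018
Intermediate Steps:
V = -32390 (V = -790*41 = -32390)
a(R, c) = c*(-5 + c) (a(R, c) = (-5 + c)*c = c*(-5 + c))
X = -4 (X = (-2 + 1)*4 = -1*4 = -4)
K(A) = -4*A - 4*A*(-5 + A) (K(A) = (A + A*(-5 + A))*(-4) = -4*A - 4*A*(-5 + A))
V + K(-117) = -32390 + 4*(-117)*(4 - 1*(-117)) = -32390 + 4*(-117)*(4 + 117) = -32390 + 4*(-117)*121 = -32390 - 56628 = -89018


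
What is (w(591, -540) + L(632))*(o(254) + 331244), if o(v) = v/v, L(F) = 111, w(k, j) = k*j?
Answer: -105676761105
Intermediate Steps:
w(k, j) = j*k
o(v) = 1
(w(591, -540) + L(632))*(o(254) + 331244) = (-540*591 + 111)*(1 + 331244) = (-319140 + 111)*331245 = -319029*331245 = -105676761105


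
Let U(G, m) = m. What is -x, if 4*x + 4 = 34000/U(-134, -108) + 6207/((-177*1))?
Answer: 563735/6372 ≈ 88.471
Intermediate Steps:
x = -563735/6372 (x = -1 + (34000/(-108) + 6207/((-177*1)))/4 = -1 + (34000*(-1/108) + 6207/(-177))/4 = -1 + (-8500/27 + 6207*(-1/177))/4 = -1 + (-8500/27 - 2069/59)/4 = -1 + (1/4)*(-557363/1593) = -1 - 557363/6372 = -563735/6372 ≈ -88.471)
-x = -1*(-563735/6372) = 563735/6372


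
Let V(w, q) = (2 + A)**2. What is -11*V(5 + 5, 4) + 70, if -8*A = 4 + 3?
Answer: 3589/64 ≈ 56.078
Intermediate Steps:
A = -7/8 (A = -(4 + 3)/8 = -1/8*7 = -7/8 ≈ -0.87500)
V(w, q) = 81/64 (V(w, q) = (2 - 7/8)**2 = (9/8)**2 = 81/64)
-11*V(5 + 5, 4) + 70 = -11*81/64 + 70 = -891/64 + 70 = 3589/64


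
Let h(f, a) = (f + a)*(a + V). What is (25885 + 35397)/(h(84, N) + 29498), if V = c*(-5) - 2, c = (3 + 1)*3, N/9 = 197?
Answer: 61282/3206825 ≈ 0.019110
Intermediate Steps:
N = 1773 (N = 9*197 = 1773)
c = 12 (c = 4*3 = 12)
V = -62 (V = 12*(-5) - 2 = -60 - 2 = -62)
h(f, a) = (-62 + a)*(a + f) (h(f, a) = (f + a)*(a - 62) = (a + f)*(-62 + a) = (-62 + a)*(a + f))
(25885 + 35397)/(h(84, N) + 29498) = (25885 + 35397)/((1773² - 62*1773 - 62*84 + 1773*84) + 29498) = 61282/((3143529 - 109926 - 5208 + 148932) + 29498) = 61282/(3177327 + 29498) = 61282/3206825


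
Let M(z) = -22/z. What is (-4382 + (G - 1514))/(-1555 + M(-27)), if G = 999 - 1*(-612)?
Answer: 115695/41963 ≈ 2.7571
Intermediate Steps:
G = 1611 (G = 999 + 612 = 1611)
(-4382 + (G - 1514))/(-1555 + M(-27)) = (-4382 + (1611 - 1514))/(-1555 - 22/(-27)) = (-4382 + 97)/(-1555 - 22*(-1/27)) = -4285/(-1555 + 22/27) = -4285/(-41963/27) = -4285*(-27/41963) = 115695/41963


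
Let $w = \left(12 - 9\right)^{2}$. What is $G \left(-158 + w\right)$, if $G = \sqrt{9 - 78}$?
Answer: $- 149 i \sqrt{69} \approx - 1237.7 i$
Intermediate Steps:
$G = i \sqrt{69}$ ($G = \sqrt{-69} = i \sqrt{69} \approx 8.3066 i$)
$w = 9$ ($w = 3^{2} = 9$)
$G \left(-158 + w\right) = i \sqrt{69} \left(-158 + 9\right) = i \sqrt{69} \left(-149\right) = - 149 i \sqrt{69}$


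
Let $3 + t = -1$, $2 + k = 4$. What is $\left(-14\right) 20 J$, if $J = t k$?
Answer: $2240$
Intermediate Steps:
$k = 2$ ($k = -2 + 4 = 2$)
$t = -4$ ($t = -3 - 1 = -4$)
$J = -8$ ($J = \left(-4\right) 2 = -8$)
$\left(-14\right) 20 J = \left(-14\right) 20 \left(-8\right) = \left(-280\right) \left(-8\right) = 2240$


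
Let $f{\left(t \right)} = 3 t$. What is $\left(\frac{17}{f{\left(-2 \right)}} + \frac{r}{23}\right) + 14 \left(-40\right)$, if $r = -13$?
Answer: $- \frac{77749}{138} \approx -563.4$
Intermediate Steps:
$\left(\frac{17}{f{\left(-2 \right)}} + \frac{r}{23}\right) + 14 \left(-40\right) = \left(\frac{17}{3 \left(-2\right)} - \frac{13}{23}\right) + 14 \left(-40\right) = \left(\frac{17}{-6} - \frac{13}{23}\right) - 560 = \left(17 \left(- \frac{1}{6}\right) - \frac{13}{23}\right) - 560 = \left(- \frac{17}{6} - \frac{13}{23}\right) - 560 = - \frac{469}{138} - 560 = - \frac{77749}{138}$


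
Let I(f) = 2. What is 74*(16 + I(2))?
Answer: 1332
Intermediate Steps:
74*(16 + I(2)) = 74*(16 + 2) = 74*18 = 1332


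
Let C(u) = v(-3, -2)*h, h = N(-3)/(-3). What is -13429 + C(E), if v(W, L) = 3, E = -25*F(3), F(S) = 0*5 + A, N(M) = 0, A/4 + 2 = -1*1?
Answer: -13429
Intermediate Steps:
A = -12 (A = -8 + 4*(-1*1) = -8 + 4*(-1) = -8 - 4 = -12)
F(S) = -12 (F(S) = 0*5 - 12 = 0 - 12 = -12)
E = 300 (E = -25*(-12) = 300)
h = 0 (h = 0/(-3) = 0*(-⅓) = 0)
C(u) = 0 (C(u) = 3*0 = 0)
-13429 + C(E) = -13429 + 0 = -13429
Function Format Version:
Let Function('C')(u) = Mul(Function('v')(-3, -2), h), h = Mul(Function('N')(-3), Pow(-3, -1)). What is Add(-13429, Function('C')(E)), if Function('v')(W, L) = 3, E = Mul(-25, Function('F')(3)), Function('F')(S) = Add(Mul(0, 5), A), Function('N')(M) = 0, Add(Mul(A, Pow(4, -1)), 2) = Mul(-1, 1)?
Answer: -13429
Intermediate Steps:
A = -12 (A = Add(-8, Mul(4, Mul(-1, 1))) = Add(-8, Mul(4, -1)) = Add(-8, -4) = -12)
Function('F')(S) = -12 (Function('F')(S) = Add(Mul(0, 5), -12) = Add(0, -12) = -12)
E = 300 (E = Mul(-25, -12) = 300)
h = 0 (h = Mul(0, Pow(-3, -1)) = Mul(0, Rational(-1, 3)) = 0)
Function('C')(u) = 0 (Function('C')(u) = Mul(3, 0) = 0)
Add(-13429, Function('C')(E)) = Add(-13429, 0) = -13429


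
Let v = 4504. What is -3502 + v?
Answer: 1002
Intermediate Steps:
-3502 + v = -3502 + 4504 = 1002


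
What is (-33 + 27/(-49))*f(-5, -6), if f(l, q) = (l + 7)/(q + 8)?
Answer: -1644/49 ≈ -33.551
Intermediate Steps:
f(l, q) = (7 + l)/(8 + q)
(-33 + 27/(-49))*f(-5, -6) = (-33 + 27/(-49))*((7 - 5)/(8 - 6)) = (-33 + 27*(-1/49))*(2/2) = (-33 - 27/49)*((1/2)*2) = -1644/49*1 = -1644/49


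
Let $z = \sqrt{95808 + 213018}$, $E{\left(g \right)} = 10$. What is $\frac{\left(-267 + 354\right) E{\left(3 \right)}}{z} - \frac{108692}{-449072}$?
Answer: $\frac{27173}{112268} + \frac{145 \sqrt{34314}}{17157} \approx 1.8076$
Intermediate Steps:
$z = 3 \sqrt{34314}$ ($z = \sqrt{308826} = 3 \sqrt{34314} \approx 555.72$)
$\frac{\left(-267 + 354\right) E{\left(3 \right)}}{z} - \frac{108692}{-449072} = \frac{\left(-267 + 354\right) 10}{3 \sqrt{34314}} - \frac{108692}{-449072} = 87 \cdot 10 \frac{\sqrt{34314}}{102942} - - \frac{27173}{112268} = 870 \frac{\sqrt{34314}}{102942} + \frac{27173}{112268} = \frac{145 \sqrt{34314}}{17157} + \frac{27173}{112268} = \frac{27173}{112268} + \frac{145 \sqrt{34314}}{17157}$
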